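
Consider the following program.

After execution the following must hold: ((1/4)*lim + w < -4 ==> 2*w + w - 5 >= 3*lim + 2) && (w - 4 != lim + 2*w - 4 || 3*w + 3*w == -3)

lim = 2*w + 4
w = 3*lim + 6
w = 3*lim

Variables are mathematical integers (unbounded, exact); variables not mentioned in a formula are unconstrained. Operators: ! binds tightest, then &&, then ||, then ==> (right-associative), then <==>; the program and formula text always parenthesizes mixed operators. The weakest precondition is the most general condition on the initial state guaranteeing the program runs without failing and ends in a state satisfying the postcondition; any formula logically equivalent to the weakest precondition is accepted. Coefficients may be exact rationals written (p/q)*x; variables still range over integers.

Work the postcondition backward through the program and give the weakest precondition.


Working backward. After the program, the postcondition ((1/4)*lim + w < -4 ==> 2*w + w - 5 >= 3*lim + 2) && (w - 4 != lim + 2*w - 4 || 3*w + 3*w == -3) must hold; in canonical form it is ((1/4)*lim + w < -4 ==> 3*w >= 3*lim + 7) && (lim + w != 0 || 6*w == -3).
Before w := 3*lim: ((13/4)*lim < -4 ==> 6*lim >= 7) && (4*lim != 0 || 18*lim == -3)
Before w := 3*lim + 6: ((13/4)*lim < -4 ==> 6*lim >= 7) && (4*lim != 0 || 18*lim == -3)
Before lim := 2*w + 4: ((13/2)*w < -17 ==> 12*w >= -17) && (8*w != -16 || 36*w == -75)
Answer: WP = ((13/2)*w < -17 ==> 12*w >= -17) && (8*w != -16 || 36*w == -75)


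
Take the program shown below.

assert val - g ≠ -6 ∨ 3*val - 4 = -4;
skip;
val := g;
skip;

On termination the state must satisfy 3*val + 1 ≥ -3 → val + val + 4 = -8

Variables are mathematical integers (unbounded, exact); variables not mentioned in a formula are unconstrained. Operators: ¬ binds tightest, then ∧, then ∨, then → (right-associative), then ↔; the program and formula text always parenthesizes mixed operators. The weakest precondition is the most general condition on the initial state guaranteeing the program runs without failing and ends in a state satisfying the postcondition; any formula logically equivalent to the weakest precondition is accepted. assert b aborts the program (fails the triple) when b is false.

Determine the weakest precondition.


Working backward. After the program, the postcondition 3*val + 1 ≥ -3 → val + val + 4 = -8 must hold; in canonical form it is 3*val ≥ -4 → 2*val = -12.
Before skip: 3*val ≥ -4 → 2*val = -12
Before val := g: 3*g ≥ -4 → 2*g = -12
Before skip: 3*g ≥ -4 → 2*g = -12
Before assert val - g ≠ -6 ∨ 3*val - 4 = -4: (val ≠ g - 6 ∨ 3*val = 0) ∧ (3*g ≥ -4 → 2*g = -12)
Answer: WP = (val ≠ g - 6 ∨ 3*val = 0) ∧ (3*g ≥ -4 → 2*g = -12)


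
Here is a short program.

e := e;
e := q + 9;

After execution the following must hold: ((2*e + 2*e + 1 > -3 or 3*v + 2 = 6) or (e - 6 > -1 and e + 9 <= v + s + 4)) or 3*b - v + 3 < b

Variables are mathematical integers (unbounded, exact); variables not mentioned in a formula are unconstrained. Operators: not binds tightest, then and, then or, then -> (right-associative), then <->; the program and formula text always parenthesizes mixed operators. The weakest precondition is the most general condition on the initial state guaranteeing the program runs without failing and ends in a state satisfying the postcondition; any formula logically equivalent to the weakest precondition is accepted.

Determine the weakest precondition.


Working backward. After the program, the postcondition ((2*e + 2*e + 1 > -3 or 3*v + 2 = 6) or (e - 6 > -1 and e + 9 <= v + s + 4)) or 3*b - v + 3 < b must hold; in canonical form it is 4*e > -4 or 3*v = 4 or (e > 5 and e <= s + v - 5) or 2*b < v - 3.
Before e := q + 9: 4*q > -40 or 3*v = 4 or (q > -4 and q <= s + v - 14) or 2*b < v - 3
Before e := e: 4*q > -40 or 3*v = 4 or (q > -4 and q <= s + v - 14) or 2*b < v - 3
Answer: WP = 4*q > -40 or 3*v = 4 or (q > -4 and q <= s + v - 14) or 2*b < v - 3


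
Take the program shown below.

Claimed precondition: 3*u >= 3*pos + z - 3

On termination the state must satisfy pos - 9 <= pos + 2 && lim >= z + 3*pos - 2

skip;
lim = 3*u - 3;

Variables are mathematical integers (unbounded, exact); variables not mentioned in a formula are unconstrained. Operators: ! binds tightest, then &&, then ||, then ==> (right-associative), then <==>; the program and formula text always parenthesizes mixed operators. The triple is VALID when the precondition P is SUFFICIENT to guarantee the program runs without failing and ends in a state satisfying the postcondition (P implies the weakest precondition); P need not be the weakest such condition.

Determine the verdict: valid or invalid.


Working backward. After the program, the postcondition pos - 9 <= pos + 2 && lim >= z + 3*pos - 2 must hold; in canonical form it is lim >= 3*pos + z - 2.
Before lim := 3*u - 3: 3*u >= 3*pos + z + 1
Before skip: 3*u >= 3*pos + z + 1
The weakest precondition is 3*u >= 3*pos + z + 1.
Check whether 3*u >= 3*pos + z - 3 implies it.
Countermodel: at the initial state pos = 0, u = 0, z = 0, the precondition holds but the weakest precondition fails.
Answer: invalid


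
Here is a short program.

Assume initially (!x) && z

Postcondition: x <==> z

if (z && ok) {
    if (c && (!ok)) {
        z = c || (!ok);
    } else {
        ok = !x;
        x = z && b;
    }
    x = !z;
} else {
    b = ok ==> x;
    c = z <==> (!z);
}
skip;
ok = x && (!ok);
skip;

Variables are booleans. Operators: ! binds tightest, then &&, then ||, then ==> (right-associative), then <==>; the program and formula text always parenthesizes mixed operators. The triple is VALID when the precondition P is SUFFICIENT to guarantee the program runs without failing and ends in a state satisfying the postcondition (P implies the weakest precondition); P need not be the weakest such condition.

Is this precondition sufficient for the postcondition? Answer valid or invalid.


Working backward. After the program, x <==> z must hold.
Before skip: x <==> z
Before ok := x && (!ok): x <==> z
Before skip: x <==> z
Then branch requires ((c && (!ok)) ==> ((!(c || (!ok))) <==> (c || (!ok)))) && ((!(c && (!ok))) ==> ((!z) <==> z)); else branch requires x <==> z.
Before the if: ((z && ok) ==> (((c && (!ok)) ==> ((!(c || (!ok))) <==> (c || (!ok)))) && ((!(c && (!ok))) ==> ((!z) <==> z)))) && ((!(z && ok)) ==> (x <==> z))
The weakest precondition is ((z && ok) ==> (((c && (!ok)) ==> ((!(c || (!ok))) <==> (c || (!ok)))) && ((!(c && (!ok))) ==> ((!z) <==> z)))) && ((!(z && ok)) ==> (x <==> z)).
Check whether (!x) && z implies it.
Countermodel: at the initial state c = false, ok = false, x = false, z = true, the precondition holds but the weakest precondition fails.
Answer: invalid


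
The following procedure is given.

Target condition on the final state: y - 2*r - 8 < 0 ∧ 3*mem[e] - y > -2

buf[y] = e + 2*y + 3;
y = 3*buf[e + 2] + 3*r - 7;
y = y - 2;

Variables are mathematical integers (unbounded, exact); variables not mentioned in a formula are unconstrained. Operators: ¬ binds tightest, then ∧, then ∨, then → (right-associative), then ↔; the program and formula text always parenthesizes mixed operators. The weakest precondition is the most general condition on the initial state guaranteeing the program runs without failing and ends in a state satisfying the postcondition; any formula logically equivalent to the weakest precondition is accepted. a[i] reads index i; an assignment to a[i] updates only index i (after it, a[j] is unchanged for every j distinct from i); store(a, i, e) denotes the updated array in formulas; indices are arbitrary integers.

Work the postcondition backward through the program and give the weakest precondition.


Working backward. After the program, the postcondition y - 2*r - 8 < 0 ∧ 3*mem[e] - y > -2 must hold; in canonical form it is y < 2*r + 8 ∧ 3*mem[e] > y - 2.
Before y := y - 2: y < 2*r + 10 ∧ 3*mem[e] > y - 4
Before y := 3*buf[e + 2] + 3*r - 7: 3*buf[e + 2] + r < 17 ∧ 3*mem[e] > 3*buf[e + 2] + 3*r - 11
Before buf[y] := e + 2*y + 3: 3*store(buf, y, e + 2*y + 3)[e + 2] + r < 17 ∧ 3*mem[e] > 3*store(buf, y, e + 2*y + 3)[e + 2] + 3*r - 11
Answer: WP = 3*store(buf, y, e + 2*y + 3)[e + 2] + r < 17 ∧ 3*mem[e] > 3*store(buf, y, e + 2*y + 3)[e + 2] + 3*r - 11


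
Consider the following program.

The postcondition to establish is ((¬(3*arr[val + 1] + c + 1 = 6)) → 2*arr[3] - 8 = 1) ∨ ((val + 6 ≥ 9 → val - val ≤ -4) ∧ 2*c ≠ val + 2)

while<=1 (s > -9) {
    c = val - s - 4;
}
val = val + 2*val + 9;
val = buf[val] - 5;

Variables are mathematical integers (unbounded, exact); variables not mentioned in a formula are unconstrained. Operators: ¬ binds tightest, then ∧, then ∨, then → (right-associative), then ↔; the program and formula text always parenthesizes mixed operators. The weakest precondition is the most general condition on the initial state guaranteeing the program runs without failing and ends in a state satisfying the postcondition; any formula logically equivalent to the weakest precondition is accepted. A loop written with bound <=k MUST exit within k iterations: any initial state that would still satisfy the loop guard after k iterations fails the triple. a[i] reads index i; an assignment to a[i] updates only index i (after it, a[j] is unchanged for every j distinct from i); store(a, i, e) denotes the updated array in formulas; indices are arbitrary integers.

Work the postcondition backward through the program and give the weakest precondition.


Working backward. After the program, the postcondition ((¬(3*arr[val + 1] + c + 1 = 6)) → 2*arr[3] - 8 = 1) ∨ ((val + 6 ≥ 9 → val - val ≤ -4) ∧ 2*c ≠ val + 2) must hold; in canonical form it is ((¬(3*arr[val + 1] + c = 5)) → 2*arr[3] = 9) ∨ ((¬(val ≥ 3)) ∧ 2*c ≠ val + 2).
Before val := buf[val] - 5: ((¬(3*arr[buf[val] - 4] + c = 5)) → 2*arr[3] = 9) ∨ ((¬(buf[val] ≥ 8)) ∧ 2*c ≠ buf[val] - 3)
Before val := val + 2*val + 9: ((¬(3*arr[buf[3*val + 9] - 4] + c = 5)) → 2*arr[3] = 9) ∨ ((¬(buf[3*val + 9] ≥ 8)) ∧ 2*c ≠ buf[3*val + 9] - 3)
Before the loop (bound <=1), unroll the exhaustion recursion (WP_0 = exit-now case; WP_j = one more guarded iteration, up to j = 1):
  WP_0: (¬(s > -9)) ∧ (((¬(3*arr[buf[3*val + 9] - 4] + c = 5)) → 2*arr[3] = 9) ∨ ((¬(buf[3*val + 9] ≥ 8)) ∧ 2*c ≠ buf[3*val + 9] - 3))
  WP_1: (s > -9 → ((¬(s > -9)) ∧ (((¬(3*arr[buf[3*val + 9] - 4] + val = s + 9)) → 2*arr[3] = 9) ∨ ((¬(buf[3*val + 9] ≥ 8)) ∧ 2*val ≠ buf[3*val + 9] + 2*s + 5)))) ∧ ((¬(s > -9)) → (((¬(3*arr[buf[3*val + 9] - 4] + c = 5)) → 2*arr[3] = 9) ∨ ((¬(buf[3*val + 9] ≥ 8)) ∧ 2*c ≠ buf[3*val + 9] - 3)))
So before the loop: (s > -9 → ((¬(s > -9)) ∧ (((¬(3*arr[buf[3*val + 9] - 4] + val = s + 9)) → 2*arr[3] = 9) ∨ ((¬(buf[3*val + 9] ≥ 8)) ∧ 2*val ≠ buf[3*val + 9] + 2*s + 5)))) ∧ ((¬(s > -9)) → (((¬(3*arr[buf[3*val + 9] - 4] + c = 5)) → 2*arr[3] = 9) ∨ ((¬(buf[3*val + 9] ≥ 8)) ∧ 2*c ≠ buf[3*val + 9] - 3)))
Answer: WP = (s > -9 → ((¬(s > -9)) ∧ (((¬(3*arr[buf[3*val + 9] - 4] + val = s + 9)) → 2*arr[3] = 9) ∨ ((¬(buf[3*val + 9] ≥ 8)) ∧ 2*val ≠ buf[3*val + 9] + 2*s + 5)))) ∧ ((¬(s > -9)) → (((¬(3*arr[buf[3*val + 9] - 4] + c = 5)) → 2*arr[3] = 9) ∨ ((¬(buf[3*val + 9] ≥ 8)) ∧ 2*c ≠ buf[3*val + 9] - 3)))


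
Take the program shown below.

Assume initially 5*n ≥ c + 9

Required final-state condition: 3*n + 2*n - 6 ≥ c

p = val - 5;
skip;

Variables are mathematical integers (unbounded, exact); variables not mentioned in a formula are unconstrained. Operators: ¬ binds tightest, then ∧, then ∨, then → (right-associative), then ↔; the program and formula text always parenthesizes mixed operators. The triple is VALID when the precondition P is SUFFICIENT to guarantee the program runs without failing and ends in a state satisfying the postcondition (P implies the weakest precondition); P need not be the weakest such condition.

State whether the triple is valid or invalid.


Working backward. After the program, the postcondition 3*n + 2*n - 6 ≥ c must hold; in canonical form it is 5*n ≥ c + 6.
Before skip: 5*n ≥ c + 6
Before p := val - 5: 5*n ≥ c + 6
The weakest precondition is 5*n ≥ c + 6.
Check whether 5*n ≥ c + 9 implies it.
Every state satisfying the precondition satisfies the weakest precondition: the implication holds.
Answer: valid


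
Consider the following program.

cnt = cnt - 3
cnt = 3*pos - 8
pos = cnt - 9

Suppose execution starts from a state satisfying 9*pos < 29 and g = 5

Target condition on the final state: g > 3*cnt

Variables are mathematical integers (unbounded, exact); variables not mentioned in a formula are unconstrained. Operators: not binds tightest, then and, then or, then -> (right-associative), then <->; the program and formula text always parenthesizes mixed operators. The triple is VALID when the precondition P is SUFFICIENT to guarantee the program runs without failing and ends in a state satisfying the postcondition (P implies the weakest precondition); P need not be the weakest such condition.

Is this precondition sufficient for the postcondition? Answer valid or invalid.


Working backward. After the program, g > 3*cnt must hold.
Before pos := cnt - 9: g > 3*cnt
Before cnt := 3*pos - 8: g > 9*pos - 24
Before cnt := cnt - 3: g > 9*pos - 24
The weakest precondition is g > 9*pos - 24.
Check whether 9*pos < 29 and g = 5 implies it.
Every state satisfying the precondition satisfies the weakest precondition: the implication holds.
Answer: valid


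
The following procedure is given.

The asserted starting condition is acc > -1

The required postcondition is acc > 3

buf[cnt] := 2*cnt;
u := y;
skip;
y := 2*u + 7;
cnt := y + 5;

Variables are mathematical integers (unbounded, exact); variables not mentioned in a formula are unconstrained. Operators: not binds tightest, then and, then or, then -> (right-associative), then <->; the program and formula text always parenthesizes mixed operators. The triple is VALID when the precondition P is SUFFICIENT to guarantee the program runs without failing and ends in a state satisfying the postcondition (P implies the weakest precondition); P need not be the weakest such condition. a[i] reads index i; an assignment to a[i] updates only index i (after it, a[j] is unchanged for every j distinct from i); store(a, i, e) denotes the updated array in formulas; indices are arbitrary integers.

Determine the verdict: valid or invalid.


Working backward. After the program, acc > 3 must hold.
Before cnt := y + 5: acc > 3
Before y := 2*u + 7: acc > 3
Before skip: acc > 3
Before u := y: acc > 3
Before buf[cnt] := 2*cnt: acc > 3
The weakest precondition is acc > 3.
Check whether acc > -1 implies it.
Countermodel: at the initial state acc = 0, the precondition holds but the weakest precondition fails.
Answer: invalid


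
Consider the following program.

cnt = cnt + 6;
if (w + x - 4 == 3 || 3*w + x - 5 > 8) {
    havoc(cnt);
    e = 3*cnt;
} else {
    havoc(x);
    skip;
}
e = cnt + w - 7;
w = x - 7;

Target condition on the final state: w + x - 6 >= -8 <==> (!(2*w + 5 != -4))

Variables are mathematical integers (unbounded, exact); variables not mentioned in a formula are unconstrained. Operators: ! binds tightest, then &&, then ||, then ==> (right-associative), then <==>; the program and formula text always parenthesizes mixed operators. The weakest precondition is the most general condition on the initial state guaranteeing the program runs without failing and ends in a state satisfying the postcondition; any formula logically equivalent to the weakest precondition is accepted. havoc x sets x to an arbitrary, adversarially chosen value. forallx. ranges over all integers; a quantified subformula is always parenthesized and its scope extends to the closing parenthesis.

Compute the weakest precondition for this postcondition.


Working backward. After the program, the postcondition w + x - 6 >= -8 <==> (!(2*w + 5 != -4)) must hold; in canonical form it is w + x >= -2 <==> (!(2*w != -9)).
Before w := x - 7: 2*x >= 5 <==> (!(2*x != 5))
Before e := cnt + w - 7: 2*x >= 5 <==> (!(2*x != 5))
Then branch requires 2*x >= 5 <==> (!(2*x != 5)); else branch requires forall x_1. (2*x_1 >= 5 <==> (!(2*x_1 != 5))).
Before the if: ((w + x == 7 || 3*w + x > 13) ==> (2*x >= 5 <==> (!(2*x != 5)))) && ((!(w + x == 7 || 3*w + x > 13)) ==> (forall x_1. (2*x_1 >= 5 <==> (!(2*x_1 != 5)))))
Before cnt := cnt + 6: ((w + x == 7 || 3*w + x > 13) ==> (2*x >= 5 <==> (!(2*x != 5)))) && ((!(w + x == 7 || 3*w + x > 13)) ==> (forall x_1. (2*x_1 >= 5 <==> (!(2*x_1 != 5)))))
Answer: WP = ((w + x == 7 || 3*w + x > 13) ==> (2*x >= 5 <==> (!(2*x != 5)))) && ((!(w + x == 7 || 3*w + x > 13)) ==> (forall x_1. (2*x_1 >= 5 <==> (!(2*x_1 != 5)))))


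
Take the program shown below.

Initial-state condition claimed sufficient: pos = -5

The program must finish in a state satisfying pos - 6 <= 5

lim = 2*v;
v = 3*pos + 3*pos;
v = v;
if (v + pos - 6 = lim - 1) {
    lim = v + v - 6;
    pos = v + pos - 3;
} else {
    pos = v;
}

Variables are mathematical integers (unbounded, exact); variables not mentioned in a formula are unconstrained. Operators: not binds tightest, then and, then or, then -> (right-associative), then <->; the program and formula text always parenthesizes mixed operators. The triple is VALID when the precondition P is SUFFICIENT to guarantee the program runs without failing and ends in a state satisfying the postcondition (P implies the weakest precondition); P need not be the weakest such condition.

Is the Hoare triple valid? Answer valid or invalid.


Working backward. After the program, the postcondition pos - 6 <= 5 must hold; in canonical form it is pos <= 11.
Then branch requires pos + v <= 14; else branch requires v <= 11.
Before the if: (pos + v = lim + 5 -> pos + v <= 14) and ((not (pos + v = lim + 5)) -> v <= 11)
Before v := v: (pos + v = lim + 5 -> pos + v <= 14) and ((not (pos + v = lim + 5)) -> v <= 11)
Before v := 3*pos + 3*pos: (7*pos = lim + 5 -> 7*pos <= 14) and ((not (7*pos = lim + 5)) -> 6*pos <= 11)
Before lim := 2*v: (7*pos = 2*v + 5 -> 7*pos <= 14) and ((not (7*pos = 2*v + 5)) -> 6*pos <= 11)
The weakest precondition is (7*pos = 2*v + 5 -> 7*pos <= 14) and ((not (7*pos = 2*v + 5)) -> 6*pos <= 11).
Check whether pos = -5 implies it.
Every state satisfying the precondition satisfies the weakest precondition: the implication holds.
Answer: valid


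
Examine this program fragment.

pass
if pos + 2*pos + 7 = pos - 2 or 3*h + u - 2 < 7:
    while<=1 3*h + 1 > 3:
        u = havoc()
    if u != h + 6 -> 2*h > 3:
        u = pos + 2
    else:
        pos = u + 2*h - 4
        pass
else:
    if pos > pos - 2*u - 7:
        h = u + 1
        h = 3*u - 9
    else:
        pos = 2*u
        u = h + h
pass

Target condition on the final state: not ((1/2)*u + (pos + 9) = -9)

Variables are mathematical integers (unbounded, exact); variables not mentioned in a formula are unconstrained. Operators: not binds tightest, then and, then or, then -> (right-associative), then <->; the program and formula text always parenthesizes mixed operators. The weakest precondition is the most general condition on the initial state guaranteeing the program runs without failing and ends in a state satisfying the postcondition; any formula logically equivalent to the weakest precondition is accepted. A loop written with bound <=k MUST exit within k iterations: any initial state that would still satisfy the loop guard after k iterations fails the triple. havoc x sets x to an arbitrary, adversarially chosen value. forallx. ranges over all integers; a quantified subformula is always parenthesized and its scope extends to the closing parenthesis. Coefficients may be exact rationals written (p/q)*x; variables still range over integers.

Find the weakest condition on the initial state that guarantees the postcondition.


Working backward. After the program, the postcondition not ((1/2)*u + (pos + 9) = -9) must hold; in canonical form it is not (pos + (1/2)*u = -18).
Before skip: not (pos + (1/2)*u = -18)
Then branch requires (3*h > 2 -> (forall u_1. ((not (3*h > 2)) and ((u_1 != h + 6 -> 2*h > 3) -> (not ((3/2)*pos = -19))) and ((not (u_1 != h + 6 -> 2*h > 3)) -> (not (2*h + (3/2)*u_1 = -14)))))) and ((not (3*h > 2)) -> (((u != h + 6 -> 2*h > 3) -> (not ((3/2)*pos = -19))) and ((not (u != h + 6 -> 2*h > 3)) -> (not (2*h + (3/2)*u = -14))))); else branch requires (2*u > -7 -> (not (pos + (1/2)*u = -18))) and ((not (2*u > -7)) -> (not (h + 2*u = -18))).
Before the if: ((2*pos = -9 or 3*h + u < 9) -> ((3*h > 2 -> (forall u_1. ((not (3*h > 2)) and ((u_1 != h + 6 -> 2*h > 3) -> (not ((3/2)*pos = -19))) and ((not (u_1 != h + 6 -> 2*h > 3)) -> (not (2*h + (3/2)*u_1 = -14)))))) and ((not (3*h > 2)) -> (((u != h + 6 -> 2*h > 3) -> (not ((3/2)*pos = -19))) and ((not (u != h + 6 -> 2*h > 3)) -> (not (2*h + (3/2)*u = -14))))))) and ((not (2*pos = -9 or 3*h + u < 9)) -> ((2*u > -7 -> (not (pos + (1/2)*u = -18))) and ((not (2*u > -7)) -> (not (h + 2*u = -18)))))
Before skip: ((2*pos = -9 or 3*h + u < 9) -> ((3*h > 2 -> (forall u_1. ((not (3*h > 2)) and ((u_1 != h + 6 -> 2*h > 3) -> (not ((3/2)*pos = -19))) and ((not (u_1 != h + 6 -> 2*h > 3)) -> (not (2*h + (3/2)*u_1 = -14)))))) and ((not (3*h > 2)) -> (((u != h + 6 -> 2*h > 3) -> (not ((3/2)*pos = -19))) and ((not (u != h + 6 -> 2*h > 3)) -> (not (2*h + (3/2)*u = -14))))))) and ((not (2*pos = -9 or 3*h + u < 9)) -> ((2*u > -7 -> (not (pos + (1/2)*u = -18))) and ((not (2*u > -7)) -> (not (h + 2*u = -18)))))
Answer: WP = ((2*pos = -9 or 3*h + u < 9) -> ((3*h > 2 -> (forall u_1. ((not (3*h > 2)) and ((u_1 != h + 6 -> 2*h > 3) -> (not ((3/2)*pos = -19))) and ((not (u_1 != h + 6 -> 2*h > 3)) -> (not (2*h + (3/2)*u_1 = -14)))))) and ((not (3*h > 2)) -> (((u != h + 6 -> 2*h > 3) -> (not ((3/2)*pos = -19))) and ((not (u != h + 6 -> 2*h > 3)) -> (not (2*h + (3/2)*u = -14))))))) and ((not (2*pos = -9 or 3*h + u < 9)) -> ((2*u > -7 -> (not (pos + (1/2)*u = -18))) and ((not (2*u > -7)) -> (not (h + 2*u = -18)))))


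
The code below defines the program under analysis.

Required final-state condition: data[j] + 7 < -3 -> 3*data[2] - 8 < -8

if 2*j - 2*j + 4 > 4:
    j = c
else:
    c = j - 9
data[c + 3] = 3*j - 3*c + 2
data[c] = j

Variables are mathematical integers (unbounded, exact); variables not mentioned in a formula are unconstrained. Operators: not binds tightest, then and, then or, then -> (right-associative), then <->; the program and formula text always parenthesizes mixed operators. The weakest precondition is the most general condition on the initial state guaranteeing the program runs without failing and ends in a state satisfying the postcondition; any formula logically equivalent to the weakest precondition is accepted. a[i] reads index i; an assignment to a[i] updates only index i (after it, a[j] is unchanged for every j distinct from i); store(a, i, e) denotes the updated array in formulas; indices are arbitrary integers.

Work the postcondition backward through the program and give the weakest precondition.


Working backward. After the program, the postcondition data[j] + 7 < -3 -> 3*data[2] - 8 < -8 must hold; in canonical form it is data[j] < -10 -> 3*data[2] < 0.
Before data[c] := j: store(data, c, j)[j] < -10 -> 3*store(data, c, j)[2] < 0
Before data[c + 3] := 3*j - 3*c + 2: store(store(data, c + 3, -3*c + 3*j + 2), c, j)[j] < -10 -> 3*store(store(data, c + 3, -3*c + 3*j + 2), c, j)[2] < 0
Then branch requires store(store(data, c + 3, 2), c, c)[c] < -10 -> 3*store(store(data, c + 3, 2), c, c)[2] < 0; else branch requires store(store(data, j - 6, 29), j - 9, j)[j] < -10 -> 3*store(store(data, j - 6, 29), j - 9, j)[2] < 0.
Before the if: store(store(data, j - 6, 29), j - 9, j)[j] < -10 -> 3*store(store(data, j - 6, 29), j - 9, j)[2] < 0
Answer: WP = store(store(data, j - 6, 29), j - 9, j)[j] < -10 -> 3*store(store(data, j - 6, 29), j - 9, j)[2] < 0


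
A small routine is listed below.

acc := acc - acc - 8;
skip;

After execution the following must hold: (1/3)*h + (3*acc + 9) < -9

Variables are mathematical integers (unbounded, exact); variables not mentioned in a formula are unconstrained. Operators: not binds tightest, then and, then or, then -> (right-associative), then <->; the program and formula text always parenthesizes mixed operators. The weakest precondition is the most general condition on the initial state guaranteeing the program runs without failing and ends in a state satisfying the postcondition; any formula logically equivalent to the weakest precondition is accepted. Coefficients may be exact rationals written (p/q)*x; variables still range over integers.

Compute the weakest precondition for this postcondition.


Working backward. After the program, the postcondition (1/3)*h + (3*acc + 9) < -9 must hold; in canonical form it is 3*acc + (1/3)*h < -18.
Before skip: 3*acc + (1/3)*h < -18
Before acc := acc - acc - 8: (1/3)*h < 6
Answer: WP = (1/3)*h < 6


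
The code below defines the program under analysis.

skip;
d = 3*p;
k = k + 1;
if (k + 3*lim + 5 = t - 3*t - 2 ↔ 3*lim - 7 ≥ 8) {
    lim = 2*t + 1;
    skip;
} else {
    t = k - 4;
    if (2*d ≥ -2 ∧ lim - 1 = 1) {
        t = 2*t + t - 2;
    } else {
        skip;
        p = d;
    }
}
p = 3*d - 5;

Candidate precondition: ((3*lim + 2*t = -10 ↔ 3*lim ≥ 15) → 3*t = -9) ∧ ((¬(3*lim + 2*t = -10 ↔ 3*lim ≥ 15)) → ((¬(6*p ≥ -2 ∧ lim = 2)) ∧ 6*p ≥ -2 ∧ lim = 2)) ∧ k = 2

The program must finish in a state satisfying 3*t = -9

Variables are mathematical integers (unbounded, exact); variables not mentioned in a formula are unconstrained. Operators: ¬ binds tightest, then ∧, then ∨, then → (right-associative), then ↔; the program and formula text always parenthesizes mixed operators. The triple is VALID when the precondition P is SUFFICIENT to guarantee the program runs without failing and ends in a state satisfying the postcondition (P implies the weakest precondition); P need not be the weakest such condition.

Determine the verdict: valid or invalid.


Working backward. After the program, 3*t = -9 must hold.
Before p := 3*d - 5: 3*t = -9
Then branch requires 3*t = -9; else branch requires ((2*d ≥ -2 ∧ lim = 2) → 9*k = 33) ∧ ((¬(2*d ≥ -2 ∧ lim = 2)) → 3*k = 3).
Before the if: ((k + 3*lim + 2*t = -7 ↔ 3*lim ≥ 15) → 3*t = -9) ∧ ((¬(k + 3*lim + 2*t = -7 ↔ 3*lim ≥ 15)) → (((2*d ≥ -2 ∧ lim = 2) → 9*k = 33) ∧ ((¬(2*d ≥ -2 ∧ lim = 2)) → 3*k = 3)))
Before k := k + 1: ((k + 3*lim + 2*t = -8 ↔ 3*lim ≥ 15) → 3*t = -9) ∧ ((¬(k + 3*lim + 2*t = -8 ↔ 3*lim ≥ 15)) → (((2*d ≥ -2 ∧ lim = 2) → 9*k = 24) ∧ ((¬(2*d ≥ -2 ∧ lim = 2)) → 3*k = 0)))
Before d := 3*p: ((k + 3*lim + 2*t = -8 ↔ 3*lim ≥ 15) → 3*t = -9) ∧ ((¬(k + 3*lim + 2*t = -8 ↔ 3*lim ≥ 15)) → (((6*p ≥ -2 ∧ lim = 2) → 9*k = 24) ∧ ((¬(6*p ≥ -2 ∧ lim = 2)) → 3*k = 0)))
Before skip: ((k + 3*lim + 2*t = -8 ↔ 3*lim ≥ 15) → 3*t = -9) ∧ ((¬(k + 3*lim + 2*t = -8 ↔ 3*lim ≥ 15)) → (((6*p ≥ -2 ∧ lim = 2) → 9*k = 24) ∧ ((¬(6*p ≥ -2 ∧ lim = 2)) → 3*k = 0)))
The weakest precondition is ((k + 3*lim + 2*t = -8 ↔ 3*lim ≥ 15) → 3*t = -9) ∧ ((¬(k + 3*lim + 2*t = -8 ↔ 3*lim ≥ 15)) → (((6*p ≥ -2 ∧ lim = 2) → 9*k = 24) ∧ ((¬(6*p ≥ -2 ∧ lim = 2)) → 3*k = 0))).
Check whether ((3*lim + 2*t = -10 ↔ 3*lim ≥ 15) → 3*t = -9) ∧ ((¬(3*lim + 2*t = -10 ↔ 3*lim ≥ 15)) → ((¬(6*p ≥ -2 ∧ lim = 2)) ∧ 6*p ≥ -2 ∧ lim = 2)) ∧ k = 2 implies it.
Every state satisfying the precondition satisfies the weakest precondition: the implication holds.
Answer: valid


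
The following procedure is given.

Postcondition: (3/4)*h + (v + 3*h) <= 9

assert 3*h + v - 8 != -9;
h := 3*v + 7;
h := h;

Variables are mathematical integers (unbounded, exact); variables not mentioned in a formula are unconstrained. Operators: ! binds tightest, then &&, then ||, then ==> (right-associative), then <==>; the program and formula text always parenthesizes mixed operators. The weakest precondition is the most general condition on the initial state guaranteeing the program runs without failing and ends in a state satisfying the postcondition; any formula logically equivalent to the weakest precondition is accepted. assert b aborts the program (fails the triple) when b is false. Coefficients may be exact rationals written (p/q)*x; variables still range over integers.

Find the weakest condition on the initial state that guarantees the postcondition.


Working backward. After the program, the postcondition (3/4)*h + (v + 3*h) <= 9 must hold; in canonical form it is (15/4)*h + v <= 9.
Before h := h: (15/4)*h + v <= 9
Before h := 3*v + 7: (49/4)*v <= -69/4
Before assert 3*h + v - 8 != -9: 3*h + v != -1 && (49/4)*v <= -69/4
Answer: WP = 3*h + v != -1 && (49/4)*v <= -69/4


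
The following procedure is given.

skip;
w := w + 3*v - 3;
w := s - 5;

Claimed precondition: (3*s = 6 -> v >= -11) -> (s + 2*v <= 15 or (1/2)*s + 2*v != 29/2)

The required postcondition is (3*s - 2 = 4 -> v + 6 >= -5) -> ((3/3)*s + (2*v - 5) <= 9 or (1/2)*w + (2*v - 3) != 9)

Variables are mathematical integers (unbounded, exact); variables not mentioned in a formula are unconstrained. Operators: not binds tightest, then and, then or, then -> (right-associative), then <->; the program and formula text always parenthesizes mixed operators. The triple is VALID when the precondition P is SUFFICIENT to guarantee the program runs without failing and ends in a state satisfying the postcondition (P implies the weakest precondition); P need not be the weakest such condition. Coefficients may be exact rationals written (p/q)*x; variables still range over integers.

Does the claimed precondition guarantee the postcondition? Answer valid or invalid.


Working backward. After the program, the postcondition (3*s - 2 = 4 -> v + 6 >= -5) -> ((3/3)*s + (2*v - 5) <= 9 or (1/2)*w + (2*v - 3) != 9) must hold; in canonical form it is (3*s = 6 -> v >= -11) -> (s + 2*v <= 14 or 2*v + (1/2)*w != 12).
Before w := s - 5: (3*s = 6 -> v >= -11) -> (s + 2*v <= 14 or (1/2)*s + 2*v != 29/2)
Before w := w + 3*v - 3: (3*s = 6 -> v >= -11) -> (s + 2*v <= 14 or (1/2)*s + 2*v != 29/2)
Before skip: (3*s = 6 -> v >= -11) -> (s + 2*v <= 14 or (1/2)*s + 2*v != 29/2)
The weakest precondition is (3*s = 6 -> v >= -11) -> (s + 2*v <= 14 or (1/2)*s + 2*v != 29/2).
Check whether (3*s = 6 -> v >= -11) -> (s + 2*v <= 15 or (1/2)*s + 2*v != 29/2) implies it.
Countermodel: at the initial state s = 1, v = 7, the precondition holds but the weakest precondition fails.
Answer: invalid


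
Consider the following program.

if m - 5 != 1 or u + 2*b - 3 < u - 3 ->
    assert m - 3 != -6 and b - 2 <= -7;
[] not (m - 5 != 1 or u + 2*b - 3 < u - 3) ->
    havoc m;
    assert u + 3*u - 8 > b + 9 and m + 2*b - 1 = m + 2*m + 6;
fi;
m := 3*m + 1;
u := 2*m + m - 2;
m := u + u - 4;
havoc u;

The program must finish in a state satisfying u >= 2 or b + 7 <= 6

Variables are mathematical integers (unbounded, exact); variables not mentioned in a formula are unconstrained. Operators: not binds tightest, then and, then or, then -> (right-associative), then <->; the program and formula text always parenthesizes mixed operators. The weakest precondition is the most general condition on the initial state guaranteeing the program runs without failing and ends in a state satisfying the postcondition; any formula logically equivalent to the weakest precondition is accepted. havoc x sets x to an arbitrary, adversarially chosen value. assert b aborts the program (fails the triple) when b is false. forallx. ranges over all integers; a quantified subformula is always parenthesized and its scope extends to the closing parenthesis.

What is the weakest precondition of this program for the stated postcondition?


Working backward. After the program, the postcondition u >= 2 or b + 7 <= 6 must hold; in canonical form it is u >= 2 or b <= -1.
Before havoc u: forall u_1. (u_1 >= 2 or b <= -1)
Before m := u + u - 4: forall u_1. (u_1 >= 2 or b <= -1)
Before u := 2*m + m - 2: forall u_1. (u_1 >= 2 or b <= -1)
Before m := 3*m + 1: forall u_1. (u_1 >= 2 or b <= -1)
Then branch requires m != -3 and b <= -5 and (forall u_1. (u_1 >= 2 or b <= -1)); else branch requires forall m_1. (4*u > b + 17 and 2*b = 2*m_1 + 7 and (forall u_1. (u_1 >= 2 or b <= -1))).
Before the if: ((m != 6 or 2*b < 0) -> (m != -3 and b <= -5 and (forall u_1. (u_1 >= 2 or b <= -1)))) and ((not (m != 6 or 2*b < 0)) -> (forall m_1. (4*u > b + 17 and 2*b = 2*m_1 + 7 and (forall u_1. (u_1 >= 2 or b <= -1)))))
Answer: WP = ((m != 6 or 2*b < 0) -> (m != -3 and b <= -5 and (forall u_1. (u_1 >= 2 or b <= -1)))) and ((not (m != 6 or 2*b < 0)) -> (forall m_1. (4*u > b + 17 and 2*b = 2*m_1 + 7 and (forall u_1. (u_1 >= 2 or b <= -1)))))


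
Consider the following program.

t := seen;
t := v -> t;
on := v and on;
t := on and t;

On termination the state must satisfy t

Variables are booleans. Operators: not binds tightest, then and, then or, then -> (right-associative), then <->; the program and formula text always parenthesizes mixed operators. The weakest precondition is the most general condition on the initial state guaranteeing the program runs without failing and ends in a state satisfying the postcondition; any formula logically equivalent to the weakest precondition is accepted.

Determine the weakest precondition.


Working backward. After the program, t must hold.
Before t := on and t: on and t
Before on := v and on: v and on and t
Before t := v -> t: v and on and (v -> t)
Before t := seen: v and on and (v -> seen)
Answer: WP = v and on and (v -> seen)


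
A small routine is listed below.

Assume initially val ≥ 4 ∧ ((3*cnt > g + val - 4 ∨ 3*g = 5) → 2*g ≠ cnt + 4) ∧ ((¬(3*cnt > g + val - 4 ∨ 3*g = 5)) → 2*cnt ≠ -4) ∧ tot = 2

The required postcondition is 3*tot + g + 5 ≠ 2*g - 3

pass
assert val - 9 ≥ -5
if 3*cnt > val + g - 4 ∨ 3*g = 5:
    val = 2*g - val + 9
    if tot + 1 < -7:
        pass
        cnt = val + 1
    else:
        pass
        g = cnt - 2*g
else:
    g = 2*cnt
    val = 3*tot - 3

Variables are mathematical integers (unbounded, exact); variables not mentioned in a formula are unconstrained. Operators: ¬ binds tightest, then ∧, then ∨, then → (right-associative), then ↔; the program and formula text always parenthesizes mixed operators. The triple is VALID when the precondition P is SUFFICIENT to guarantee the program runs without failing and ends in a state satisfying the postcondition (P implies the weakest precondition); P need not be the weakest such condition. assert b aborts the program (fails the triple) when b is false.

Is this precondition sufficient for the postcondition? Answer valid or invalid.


Working backward. After the program, the postcondition 3*tot + g + 5 ≠ 2*g - 3 must hold; in canonical form it is 3*tot ≠ g - 8.
Then branch requires (tot < -8 → 3*tot ≠ g - 8) ∧ ((¬(tot < -8)) → 2*g + 3*tot ≠ cnt - 8); else branch requires 3*tot ≠ 2*cnt - 8.
Before the if: ((3*cnt > g + val - 4 ∨ 3*g = 5) → ((tot < -8 → 3*tot ≠ g - 8) ∧ ((¬(tot < -8)) → 2*g + 3*tot ≠ cnt - 8))) ∧ ((¬(3*cnt > g + val - 4 ∨ 3*g = 5)) → 3*tot ≠ 2*cnt - 8)
Before assert val - 9 ≥ -5: val ≥ 4 ∧ ((3*cnt > g + val - 4 ∨ 3*g = 5) → ((tot < -8 → 3*tot ≠ g - 8) ∧ ((¬(tot < -8)) → 2*g + 3*tot ≠ cnt - 8))) ∧ ((¬(3*cnt > g + val - 4 ∨ 3*g = 5)) → 3*tot ≠ 2*cnt - 8)
Before skip: val ≥ 4 ∧ ((3*cnt > g + val - 4 ∨ 3*g = 5) → ((tot < -8 → 3*tot ≠ g - 8) ∧ ((¬(tot < -8)) → 2*g + 3*tot ≠ cnt - 8))) ∧ ((¬(3*cnt > g + val - 4 ∨ 3*g = 5)) → 3*tot ≠ 2*cnt - 8)
The weakest precondition is val ≥ 4 ∧ ((3*cnt > g + val - 4 ∨ 3*g = 5) → ((tot < -8 → 3*tot ≠ g - 8) ∧ ((¬(tot < -8)) → 2*g + 3*tot ≠ cnt - 8))) ∧ ((¬(3*cnt > g + val - 4 ∨ 3*g = 5)) → 3*tot ≠ 2*cnt - 8).
Check whether val ≥ 4 ∧ ((3*cnt > g + val - 4 ∨ 3*g = 5) → 2*g ≠ cnt + 4) ∧ ((¬(3*cnt > g + val - 4 ∨ 3*g = 5)) → 2*cnt ≠ -4) ∧ tot = 2 implies it.
Countermodel: at the initial state cnt = 8, g = -3, tot = 2, val = 27, the precondition holds but the weakest precondition fails.
Answer: invalid


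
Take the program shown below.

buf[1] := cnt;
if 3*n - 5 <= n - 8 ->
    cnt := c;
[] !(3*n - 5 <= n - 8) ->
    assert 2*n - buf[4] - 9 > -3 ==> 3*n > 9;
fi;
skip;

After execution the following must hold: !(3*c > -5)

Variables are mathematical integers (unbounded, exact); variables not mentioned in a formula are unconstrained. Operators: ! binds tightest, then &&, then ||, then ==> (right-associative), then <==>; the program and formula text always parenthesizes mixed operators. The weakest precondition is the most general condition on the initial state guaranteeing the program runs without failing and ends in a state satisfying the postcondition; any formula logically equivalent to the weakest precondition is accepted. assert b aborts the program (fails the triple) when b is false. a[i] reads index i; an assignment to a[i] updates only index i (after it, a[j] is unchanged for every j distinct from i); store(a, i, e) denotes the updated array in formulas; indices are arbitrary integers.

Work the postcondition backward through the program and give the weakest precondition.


Working backward. After the program, !(3*c > -5) must hold.
Before skip: !(3*c > -5)
Then branch requires !(3*c > -5); else branch requires (2*n > buf[4] + 6 ==> 3*n > 9) && (!(3*c > -5)).
Before the if: (2*n <= -3 ==> (!(3*c > -5))) && ((!(2*n <= -3)) ==> ((2*n > buf[4] + 6 ==> 3*n > 9) && (!(3*c > -5))))
Before buf[1] := cnt: (2*n <= -3 ==> (!(3*c > -5))) && ((!(2*n <= -3)) ==> ((2*n > buf[4] + 6 ==> 3*n > 9) && (!(3*c > -5))))
Answer: WP = (2*n <= -3 ==> (!(3*c > -5))) && ((!(2*n <= -3)) ==> ((2*n > buf[4] + 6 ==> 3*n > 9) && (!(3*c > -5))))


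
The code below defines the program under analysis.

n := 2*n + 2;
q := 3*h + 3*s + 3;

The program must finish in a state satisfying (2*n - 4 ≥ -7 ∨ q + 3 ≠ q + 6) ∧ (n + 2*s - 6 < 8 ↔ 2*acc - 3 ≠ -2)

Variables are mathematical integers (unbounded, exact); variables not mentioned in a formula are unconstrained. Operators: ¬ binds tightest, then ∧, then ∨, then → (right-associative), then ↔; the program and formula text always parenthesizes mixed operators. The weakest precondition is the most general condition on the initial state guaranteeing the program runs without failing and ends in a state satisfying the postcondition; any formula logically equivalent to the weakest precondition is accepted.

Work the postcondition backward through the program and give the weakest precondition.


Working backward. After the program, the postcondition (2*n - 4 ≥ -7 ∨ q + 3 ≠ q + 6) ∧ (n + 2*s - 6 < 8 ↔ 2*acc - 3 ≠ -2) must hold; in canonical form it is n + 2*s < 14 ↔ 2*acc ≠ 1.
Before q := 3*h + 3*s + 3: n + 2*s < 14 ↔ 2*acc ≠ 1
Before n := 2*n + 2: 2*n + 2*s < 12 ↔ 2*acc ≠ 1
Answer: WP = 2*n + 2*s < 12 ↔ 2*acc ≠ 1


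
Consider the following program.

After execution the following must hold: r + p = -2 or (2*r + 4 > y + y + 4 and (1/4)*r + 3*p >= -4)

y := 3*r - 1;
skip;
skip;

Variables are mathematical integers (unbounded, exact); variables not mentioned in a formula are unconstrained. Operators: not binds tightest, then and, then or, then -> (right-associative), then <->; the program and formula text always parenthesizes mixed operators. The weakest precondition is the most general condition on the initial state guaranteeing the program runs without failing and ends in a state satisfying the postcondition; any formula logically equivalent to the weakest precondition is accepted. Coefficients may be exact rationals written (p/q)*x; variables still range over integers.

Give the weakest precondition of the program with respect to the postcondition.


Working backward. After the program, the postcondition r + p = -2 or (2*r + 4 > y + y + 4 and (1/4)*r + 3*p >= -4) must hold; in canonical form it is p + r = -2 or (2*r > 2*y and 3*p + (1/4)*r >= -4).
Before skip: p + r = -2 or (2*r > 2*y and 3*p + (1/4)*r >= -4)
Before skip: p + r = -2 or (2*r > 2*y and 3*p + (1/4)*r >= -4)
Before y := 3*r - 1: p + r = -2 or (4*r < 2 and 3*p + (1/4)*r >= -4)
Answer: WP = p + r = -2 or (4*r < 2 and 3*p + (1/4)*r >= -4)
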